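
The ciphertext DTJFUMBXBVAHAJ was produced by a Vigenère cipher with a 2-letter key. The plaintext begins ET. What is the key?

ZA

Subtract each crib letter from the matching ciphertext letter (mod 26):
D(3)−E(4)=-1≡25 → Z
T(19)−T(19)=0 → A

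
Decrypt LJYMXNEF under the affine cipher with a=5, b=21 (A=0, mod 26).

YILTQOHC

The inverse of 5 mod 26 is 21, since 5·21=105≡1. Apply D(y)=21·(y−21) mod 26:
L(11): 21·(11−21)=-210≡24 → Y
J(9): 21·(9−21)=-252≡8 → I
Y(24): 21·(24−21)=63≡11 → L
M(12): 21·(12−21)=-189≡19 → T
X(23): 21·(23−21)=42≡16 → Q
N(13): 21·(13−21)=-168≡14 → O
E(4): 21·(4−21)=-357≡7 → H
F(5): 21·(5−21)=-336≡2 → C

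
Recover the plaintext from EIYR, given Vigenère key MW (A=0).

SMMV

Repeat the key across the ciphertext: MWMW
E(4)−M(12): -8≡18 → S
I(8)−W(22): -14≡12 → M
Y(24)−M(12): 12 → M
R(17)−W(22): -5≡21 → V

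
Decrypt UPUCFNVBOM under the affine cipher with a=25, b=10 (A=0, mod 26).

The inverse of 25 mod 26 is 25, since 25·25=625≡1. Apply D(y)=25·(y−10) mod 26:
U(20): 25·(20−10)=250≡16 → Q
P(15): 25·(15−10)=125≡21 → V
U(20): 25·(20−10)=250≡16 → Q
C(2): 25·(2−10)=-200≡8 → I
F(5): 25·(5−10)=-125≡5 → F
N(13): 25·(13−10)=75≡23 → X
V(21): 25·(21−10)=275≡15 → P
B(1): 25·(1−10)=-225≡9 → J
O(14): 25·(14−10)=100≡22 → W
M(12): 25·(12−10)=50≡24 → Y

QVQIFXPJWY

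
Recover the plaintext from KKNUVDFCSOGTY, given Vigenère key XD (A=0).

Repeat the key across the ciphertext: XDXDXDXDXDXDX
K(10)−X(23): -13≡13 → N
K(10)−D(3): 7 → H
N(13)−X(23): -10≡16 → Q
U(20)−D(3): 17 → R
V(21)−X(23): -2≡24 → Y
D(3)−D(3): 0 → A
F(5)−X(23): -18≡8 → I
C(2)−D(3): -1≡25 → Z
S(18)−X(23): -5≡21 → V
O(14)−D(3): 11 → L
G(6)−X(23): -17≡9 → J
T(19)−D(3): 16 → Q
Y(24)−X(23): 1 → B

NHQRYAIZVLJQB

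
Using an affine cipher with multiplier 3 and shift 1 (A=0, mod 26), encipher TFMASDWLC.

GQLBDKPIH

T(19): 3·19+1=58≡6 → G
F(5): 3·5+1=16 → Q
M(12): 3·12+1=37≡11 → L
A(0): 3·0+1=1 → B
S(18): 3·18+1=55≡3 → D
D(3): 3·3+1=10 → K
W(22): 3·22+1=67≡15 → P
L(11): 3·11+1=34≡8 → I
C(2): 3·2+1=7 → H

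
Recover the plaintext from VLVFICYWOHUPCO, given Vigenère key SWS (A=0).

Repeat the key across the ciphertext: SWSSWSSWSSWSSW
V(21)−S(18): 3 → D
L(11)−W(22): -11≡15 → P
V(21)−S(18): 3 → D
F(5)−S(18): -13≡13 → N
I(8)−W(22): -14≡12 → M
C(2)−S(18): -16≡10 → K
Y(24)−S(18): 6 → G
W(22)−W(22): 0 → A
O(14)−S(18): -4≡22 → W
H(7)−S(18): -11≡15 → P
U(20)−W(22): -2≡24 → Y
P(15)−S(18): -3≡23 → X
C(2)−S(18): -16≡10 → K
O(14)−W(22): -8≡18 → S

DPDNMKGAWPYXKS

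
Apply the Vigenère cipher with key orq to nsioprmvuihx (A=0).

Repeat the key across the message: orqorqorqorq
n(13)+o(14): 27≡1 → b
s(18)+r(17): 35≡9 → j
i(8)+q(16): 24 → y
o(14)+o(14): 28≡2 → c
p(15)+r(17): 32≡6 → g
r(17)+q(16): 33≡7 → h
m(12)+o(14): 26≡0 → a
v(21)+r(17): 38≡12 → m
u(20)+q(16): 36≡10 → k
i(8)+o(14): 22 → w
h(7)+r(17): 24 → y
x(23)+q(16): 39≡13 → n

bjycghamkwyn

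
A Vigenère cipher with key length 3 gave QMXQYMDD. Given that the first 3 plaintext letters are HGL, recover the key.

JGM

Subtract each crib letter from the matching ciphertext letter (mod 26):
Q(16)−H(7)=9 → J
M(12)−G(6)=6 → G
X(23)−L(11)=12 → M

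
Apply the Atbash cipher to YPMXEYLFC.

BKNCVBOUX

Y(24) → B(1)
P(15) → K(10)
M(12) → N(13)
X(23) → C(2)
E(4) → V(21)
Y(24) → B(1)
L(11) → O(14)
F(5) → U(20)
C(2) → X(23)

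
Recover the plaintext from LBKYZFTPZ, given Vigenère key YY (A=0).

NDMABHVRB

Repeat the key across the ciphertext: YYYYYYYYY
L(11)−Y(24): -13≡13 → N
B(1)−Y(24): -23≡3 → D
K(10)−Y(24): -14≡12 → M
Y(24)−Y(24): 0 → A
Z(25)−Y(24): 1 → B
F(5)−Y(24): -19≡7 → H
T(19)−Y(24): -5≡21 → V
P(15)−Y(24): -9≡17 → R
Z(25)−Y(24): 1 → B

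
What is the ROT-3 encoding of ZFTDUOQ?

Z(25): 25+3=28≡2 → C
F(5): 5+3=8 → I
T(19): 19+3=22 → W
D(3): 3+3=6 → G
U(20): 20+3=23 → X
O(14): 14+3=17 → R
Q(16): 16+3=19 → T

CIWGXRT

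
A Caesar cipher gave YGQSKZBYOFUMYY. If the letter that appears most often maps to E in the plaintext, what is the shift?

The most frequent ciphertext letter is Y (appears 4 times).
Y is position 24; E is position 4.
Shift = 20.

20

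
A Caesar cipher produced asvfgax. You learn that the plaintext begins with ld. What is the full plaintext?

From the crib: a(0)−l(11)=-11≡15, so the shift is 15.
Subtract 15 from each ciphertext letter:
a(0): 0−15=-15≡11 → l
s(18): 18−15=3 → d
v(21): 21−15=6 → g
f(5): 5−15=-10≡16 → q
g(6): 6−15=-9≡17 → r
a(0): 0−15=-15≡11 → l
x(23): 23−15=8 → i

ldgqrli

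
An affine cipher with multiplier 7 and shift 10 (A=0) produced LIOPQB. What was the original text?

The inverse of 7 mod 26 is 15, since 7·15=105≡1. Apply D(y)=15·(y−10) mod 26:
L(11): 15·(11−10)=15 → P
I(8): 15·(8−10)=-30≡22 → W
O(14): 15·(14−10)=60≡8 → I
P(15): 15·(15−10)=75≡23 → X
Q(16): 15·(16−10)=90≡12 → M
B(1): 15·(1−10)=-135≡21 → V

PWIXMV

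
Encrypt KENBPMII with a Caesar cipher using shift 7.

RLUIWTPP

K(10): 10+7=17 → R
E(4): 4+7=11 → L
N(13): 13+7=20 → U
B(1): 1+7=8 → I
P(15): 15+7=22 → W
M(12): 12+7=19 → T
I(8): 8+7=15 → P
I(8): 8+7=15 → P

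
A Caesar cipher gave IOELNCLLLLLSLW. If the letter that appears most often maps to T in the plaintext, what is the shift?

18

The most frequent ciphertext letter is L (appears 7 times).
L is position 11; T is position 19.
Shift = -8≡18.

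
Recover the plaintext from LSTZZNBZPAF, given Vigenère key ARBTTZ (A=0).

LBSGGOBIOHM

Repeat the key across the ciphertext: ARBTTZARBTT
L(11)−A(0): 11 → L
S(18)−R(17): 1 → B
T(19)−B(1): 18 → S
Z(25)−T(19): 6 → G
Z(25)−T(19): 6 → G
N(13)−Z(25): -12≡14 → O
B(1)−A(0): 1 → B
Z(25)−R(17): 8 → I
P(15)−B(1): 14 → O
A(0)−T(19): -19≡7 → H
F(5)−T(19): -14≡12 → M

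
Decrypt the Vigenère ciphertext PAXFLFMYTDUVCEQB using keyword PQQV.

Repeat the key across the ciphertext: PQQVPQQVPQQVPQQV
P(15)−P(15): 0 → A
A(0)−Q(16): -16≡10 → K
X(23)−Q(16): 7 → H
F(5)−V(21): -16≡10 → K
L(11)−P(15): -4≡22 → W
F(5)−Q(16): -11≡15 → P
M(12)−Q(16): -4≡22 → W
Y(24)−V(21): 3 → D
T(19)−P(15): 4 → E
D(3)−Q(16): -13≡13 → N
U(20)−Q(16): 4 → E
V(21)−V(21): 0 → A
C(2)−P(15): -13≡13 → N
E(4)−Q(16): -12≡14 → O
Q(16)−Q(16): 0 → A
B(1)−V(21): -20≡6 → G

AKHKWPWDENEANOAG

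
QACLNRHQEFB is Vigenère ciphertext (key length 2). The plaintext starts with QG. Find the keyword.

AU

Subtract each crib letter from the matching ciphertext letter (mod 26):
Q(16)−Q(16)=0 → A
A(0)−G(6)=-6≡20 → U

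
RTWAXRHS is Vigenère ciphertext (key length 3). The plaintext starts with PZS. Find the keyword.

CUE

Subtract each crib letter from the matching ciphertext letter (mod 26):
R(17)−P(15)=2 → C
T(19)−Z(25)=-6≡20 → U
W(22)−S(18)=4 → E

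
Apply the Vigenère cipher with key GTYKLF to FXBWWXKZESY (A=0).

LQZGHCQSCCJ

Repeat the key across the message: GTYKLFGTYKL
F(5)+G(6): 11 → L
X(23)+T(19): 42≡16 → Q
B(1)+Y(24): 25 → Z
W(22)+K(10): 32≡6 → G
W(22)+L(11): 33≡7 → H
X(23)+F(5): 28≡2 → C
K(10)+G(6): 16 → Q
Z(25)+T(19): 44≡18 → S
E(4)+Y(24): 28≡2 → C
S(18)+K(10): 28≡2 → C
Y(24)+L(11): 35≡9 → J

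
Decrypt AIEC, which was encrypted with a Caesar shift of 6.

UCYW

A(0): 0−6=-6≡20 → U
I(8): 8−6=2 → C
E(4): 4−6=-2≡24 → Y
C(2): 2−6=-4≡22 → W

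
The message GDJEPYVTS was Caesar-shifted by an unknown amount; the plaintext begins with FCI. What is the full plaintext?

FCIDOXUSR

From the crib: G(6)−F(5)=1, so the shift is 1.
Subtract 1 from each ciphertext letter:
G(6): 6−1=5 → F
D(3): 3−1=2 → C
J(9): 9−1=8 → I
E(4): 4−1=3 → D
P(15): 15−1=14 → O
Y(24): 24−1=23 → X
V(21): 21−1=20 → U
T(19): 19−1=18 → S
S(18): 18−1=17 → R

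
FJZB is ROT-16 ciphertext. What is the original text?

F(5): 5−16=-11≡15 → P
J(9): 9−16=-7≡19 → T
Z(25): 25−16=9 → J
B(1): 1−16=-15≡11 → L

PTJL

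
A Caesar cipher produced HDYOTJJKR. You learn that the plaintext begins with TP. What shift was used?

From the crib: H(7)−T(19)=-12≡14, so the shift is 14.

14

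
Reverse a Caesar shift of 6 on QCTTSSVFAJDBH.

Q(16): 16−6=10 → K
C(2): 2−6=-4≡22 → W
T(19): 19−6=13 → N
T(19): 19−6=13 → N
S(18): 18−6=12 → M
S(18): 18−6=12 → M
V(21): 21−6=15 → P
F(5): 5−6=-1≡25 → Z
A(0): 0−6=-6≡20 → U
J(9): 9−6=3 → D
D(3): 3−6=-3≡23 → X
B(1): 1−6=-5≡21 → V
H(7): 7−6=1 → B

KWNNMMPZUDXVB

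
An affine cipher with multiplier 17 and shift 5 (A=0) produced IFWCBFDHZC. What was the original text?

RABJMAGUSJ

The inverse of 17 mod 26 is 23, since 17·23=391≡1. Apply D(y)=23·(y−5) mod 26:
I(8): 23·(8−5)=69≡17 → R
F(5): 23·(5−5)=0 → A
W(22): 23·(22−5)=391≡1 → B
C(2): 23·(2−5)=-69≡9 → J
B(1): 23·(1−5)=-92≡12 → M
F(5): 23·(5−5)=0 → A
D(3): 23·(3−5)=-46≡6 → G
H(7): 23·(7−5)=46≡20 → U
Z(25): 23·(25−5)=460≡18 → S
C(2): 23·(2−5)=-69≡9 → J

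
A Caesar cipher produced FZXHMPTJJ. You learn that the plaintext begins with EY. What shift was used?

From the crib: F(5)−E(4)=1, so the shift is 1.

1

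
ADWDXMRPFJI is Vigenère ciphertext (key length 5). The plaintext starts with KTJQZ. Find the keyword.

QKNNY

Subtract each crib letter from the matching ciphertext letter (mod 26):
A(0)−K(10)=-10≡16 → Q
D(3)−T(19)=-16≡10 → K
W(22)−J(9)=13 → N
D(3)−Q(16)=-13≡13 → N
X(23)−Z(25)=-2≡24 → Y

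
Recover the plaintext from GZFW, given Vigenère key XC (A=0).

JXIU

Repeat the key across the ciphertext: XCXC
G(6)−X(23): -17≡9 → J
Z(25)−C(2): 23 → X
F(5)−X(23): -18≡8 → I
W(22)−C(2): 20 → U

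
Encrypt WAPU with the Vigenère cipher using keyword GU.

CUVO

Repeat the key across the message: GUGU
W(22)+G(6): 28≡2 → C
A(0)+U(20): 20 → U
P(15)+G(6): 21 → V
U(20)+U(20): 40≡14 → O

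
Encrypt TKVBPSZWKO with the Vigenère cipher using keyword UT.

Repeat the key across the message: UTUTUTUTUT
T(19)+U(20): 39≡13 → N
K(10)+T(19): 29≡3 → D
V(21)+U(20): 41≡15 → P
B(1)+T(19): 20 → U
P(15)+U(20): 35≡9 → J
S(18)+T(19): 37≡11 → L
Z(25)+U(20): 45≡19 → T
W(22)+T(19): 41≡15 → P
K(10)+U(20): 30≡4 → E
O(14)+T(19): 33≡7 → H

NDPUJLTPEH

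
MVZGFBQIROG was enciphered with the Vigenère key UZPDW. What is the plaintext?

SWKDJHRTOSM

Repeat the key across the ciphertext: UZPDWUZPDWU
M(12)−U(20): -8≡18 → S
V(21)−Z(25): -4≡22 → W
Z(25)−P(15): 10 → K
G(6)−D(3): 3 → D
F(5)−W(22): -17≡9 → J
B(1)−U(20): -19≡7 → H
Q(16)−Z(25): -9≡17 → R
I(8)−P(15): -7≡19 → T
R(17)−D(3): 14 → O
O(14)−W(22): -8≡18 → S
G(6)−U(20): -14≡12 → M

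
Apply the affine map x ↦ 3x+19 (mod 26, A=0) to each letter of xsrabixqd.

x(23): 3·23+19=88≡10 → k
s(18): 3·18+19=73≡21 → v
r(17): 3·17+19=70≡18 → s
a(0): 3·0+19=19 → t
b(1): 3·1+19=22 → w
i(8): 3·8+19=43≡17 → r
x(23): 3·23+19=88≡10 → k
q(16): 3·16+19=67≡15 → p
d(3): 3·3+19=28≡2 → c

kvstwrkpc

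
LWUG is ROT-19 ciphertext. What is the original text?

L(11): 11−19=-8≡18 → S
W(22): 22−19=3 → D
U(20): 20−19=1 → B
G(6): 6−19=-13≡13 → N

SDBN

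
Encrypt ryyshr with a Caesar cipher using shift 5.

r(17): 17+5=22 → w
y(24): 24+5=29≡3 → d
y(24): 24+5=29≡3 → d
s(18): 18+5=23 → x
h(7): 7+5=12 → m
r(17): 17+5=22 → w

wddxmw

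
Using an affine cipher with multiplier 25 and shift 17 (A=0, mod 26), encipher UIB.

XJQ

U(20): 25·20+17=517≡23 → X
I(8): 25·8+17=217≡9 → J
B(1): 25·1+17=42≡16 → Q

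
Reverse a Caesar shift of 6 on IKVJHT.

CEPDBN

I(8): 8−6=2 → C
K(10): 10−6=4 → E
V(21): 21−6=15 → P
J(9): 9−6=3 → D
H(7): 7−6=1 → B
T(19): 19−6=13 → N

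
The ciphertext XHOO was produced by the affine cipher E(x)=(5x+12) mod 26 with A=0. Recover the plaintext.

The inverse of 5 mod 26 is 21, since 5·21=105≡1. Apply D(y)=21·(y−12) mod 26:
X(23): 21·(23−12)=231≡23 → X
H(7): 21·(7−12)=-105≡25 → Z
O(14): 21·(14−12)=42≡16 → Q
O(14): 21·(14−12)=42≡16 → Q

XZQQ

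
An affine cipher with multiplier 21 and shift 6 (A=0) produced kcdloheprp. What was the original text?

uglzofqtdt

The inverse of 21 mod 26 is 5, since 21·5=105≡1. Apply D(y)=5·(y−6) mod 26:
k(10): 5·(10−6)=20 → u
c(2): 5·(2−6)=-20≡6 → g
d(3): 5·(3−6)=-15≡11 → l
l(11): 5·(11−6)=25 → z
o(14): 5·(14−6)=40≡14 → o
h(7): 5·(7−6)=5 → f
e(4): 5·(4−6)=-10≡16 → q
p(15): 5·(15−6)=45≡19 → t
r(17): 5·(17−6)=55≡3 → d
p(15): 5·(15−6)=45≡19 → t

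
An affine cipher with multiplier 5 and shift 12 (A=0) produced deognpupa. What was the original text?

The inverse of 5 mod 26 is 21, since 5·21=105≡1. Apply D(y)=21·(y−12) mod 26:
d(3): 21·(3−12)=-189≡19 → t
e(4): 21·(4−12)=-168≡14 → o
o(14): 21·(14−12)=42≡16 → q
g(6): 21·(6−12)=-126≡4 → e
n(13): 21·(13−12)=21 → v
p(15): 21·(15−12)=63≡11 → l
u(20): 21·(20−12)=168≡12 → m
p(15): 21·(15−12)=63≡11 → l
a(0): 21·(0−12)=-252≡8 → i

toqevlmli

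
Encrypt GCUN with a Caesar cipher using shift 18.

G(6): 6+18=24 → Y
C(2): 2+18=20 → U
U(20): 20+18=38≡12 → M
N(13): 13+18=31≡5 → F

YUMF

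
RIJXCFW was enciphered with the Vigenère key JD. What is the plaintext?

Repeat the key across the ciphertext: JDJDJDJ
R(17)−J(9): 8 → I
I(8)−D(3): 5 → F
J(9)−J(9): 0 → A
X(23)−D(3): 20 → U
C(2)−J(9): -7≡19 → T
F(5)−D(3): 2 → C
W(22)−J(9): 13 → N

IFAUTCN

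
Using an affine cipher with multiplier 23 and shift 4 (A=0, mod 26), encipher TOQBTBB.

ZOIBZBB

T(19): 23·19+4=441≡25 → Z
O(14): 23·14+4=326≡14 → O
Q(16): 23·16+4=372≡8 → I
B(1): 23·1+4=27≡1 → B
T(19): 23·19+4=441≡25 → Z
B(1): 23·1+4=27≡1 → B
B(1): 23·1+4=27≡1 → B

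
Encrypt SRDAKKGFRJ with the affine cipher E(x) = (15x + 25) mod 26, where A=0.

JUSZTTLWUE

S(18): 15·18+25=295≡9 → J
R(17): 15·17+25=280≡20 → U
D(3): 15·3+25=70≡18 → S
A(0): 15·0+25=25 → Z
K(10): 15·10+25=175≡19 → T
K(10): 15·10+25=175≡19 → T
G(6): 15·6+25=115≡11 → L
F(5): 15·5+25=100≡22 → W
R(17): 15·17+25=280≡20 → U
J(9): 15·9+25=160≡4 → E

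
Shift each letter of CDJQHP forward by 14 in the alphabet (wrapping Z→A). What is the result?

C(2): 2+14=16 → Q
D(3): 3+14=17 → R
J(9): 9+14=23 → X
Q(16): 16+14=30≡4 → E
H(7): 7+14=21 → V
P(15): 15+14=29≡3 → D

QRXEVD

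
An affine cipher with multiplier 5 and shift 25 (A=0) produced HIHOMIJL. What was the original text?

The inverse of 5 mod 26 is 21, since 5·21=105≡1. Apply D(y)=21·(y−25) mod 26:
H(7): 21·(7−25)=-378≡12 → M
I(8): 21·(8−25)=-357≡7 → H
H(7): 21·(7−25)=-378≡12 → M
O(14): 21·(14−25)=-231≡3 → D
M(12): 21·(12−25)=-273≡13 → N
I(8): 21·(8−25)=-357≡7 → H
J(9): 21·(9−25)=-336≡2 → C
L(11): 21·(11−25)=-294≡18 → S

MHMDNHCS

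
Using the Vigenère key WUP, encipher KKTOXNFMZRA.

GEIKRCBGONU

Repeat the key across the message: WUPWUPWUPWU
K(10)+W(22): 32≡6 → G
K(10)+U(20): 30≡4 → E
T(19)+P(15): 34≡8 → I
O(14)+W(22): 36≡10 → K
X(23)+U(20): 43≡17 → R
N(13)+P(15): 28≡2 → C
F(5)+W(22): 27≡1 → B
M(12)+U(20): 32≡6 → G
Z(25)+P(15): 40≡14 → O
R(17)+W(22): 39≡13 → N
A(0)+U(20): 20 → U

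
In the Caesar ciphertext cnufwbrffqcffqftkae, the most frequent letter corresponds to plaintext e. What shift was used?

1

The most frequent ciphertext letter is f (appears 6 times).
f is position 5; e is position 4.
Shift = 1.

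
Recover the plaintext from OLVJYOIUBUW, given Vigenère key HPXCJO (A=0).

HWYHPABFESN

Repeat the key across the ciphertext: HPXCJOHPXCJ
O(14)−H(7): 7 → H
L(11)−P(15): -4≡22 → W
V(21)−X(23): -2≡24 → Y
J(9)−C(2): 7 → H
Y(24)−J(9): 15 → P
O(14)−O(14): 0 → A
I(8)−H(7): 1 → B
U(20)−P(15): 5 → F
B(1)−X(23): -22≡4 → E
U(20)−C(2): 18 → S
W(22)−J(9): 13 → N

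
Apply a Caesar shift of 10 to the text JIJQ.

TSTA

J(9): 9+10=19 → T
I(8): 8+10=18 → S
J(9): 9+10=19 → T
Q(16): 16+10=26≡0 → A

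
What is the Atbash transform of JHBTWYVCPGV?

J(9) → Q(16)
H(7) → S(18)
B(1) → Y(24)
T(19) → G(6)
W(22) → D(3)
Y(24) → B(1)
V(21) → E(4)
C(2) → X(23)
P(15) → K(10)
G(6) → T(19)
V(21) → E(4)

QSYGDBEXKTE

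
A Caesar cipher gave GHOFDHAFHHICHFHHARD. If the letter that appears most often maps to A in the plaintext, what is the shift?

7

The most frequent ciphertext letter is H (appears 7 times).
H is position 7; A is position 0.
Shift = 7.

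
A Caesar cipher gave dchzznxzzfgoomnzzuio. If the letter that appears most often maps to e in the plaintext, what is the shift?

The most frequent ciphertext letter is z (appears 6 times).
z is position 25; e is position 4.
Shift = 21.

21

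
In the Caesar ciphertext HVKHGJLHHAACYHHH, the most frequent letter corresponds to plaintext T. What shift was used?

14

The most frequent ciphertext letter is H (appears 7 times).
H is position 7; T is position 19.
Shift = -12≡14.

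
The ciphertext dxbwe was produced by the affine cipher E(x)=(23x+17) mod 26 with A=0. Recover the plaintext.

wyohn

The inverse of 23 mod 26 is 17, since 23·17=391≡1. Apply D(y)=17·(y−17) mod 26:
d(3): 17·(3−17)=-238≡22 → w
x(23): 17·(23−17)=102≡24 → y
b(1): 17·(1−17)=-272≡14 → o
w(22): 17·(22−17)=85≡7 → h
e(4): 17·(4−17)=-221≡13 → n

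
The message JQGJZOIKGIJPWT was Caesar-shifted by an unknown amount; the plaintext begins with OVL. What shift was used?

From the crib: J(9)−O(14)=-5≡21, so the shift is 21.

21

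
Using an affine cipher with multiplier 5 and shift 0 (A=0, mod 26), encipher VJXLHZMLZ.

V(21): 5·21+0=105≡1 → B
J(9): 5·9+0=45≡19 → T
X(23): 5·23+0=115≡11 → L
L(11): 5·11+0=55≡3 → D
H(7): 5·7+0=35≡9 → J
Z(25): 5·25+0=125≡21 → V
M(12): 5·12+0=60≡8 → I
L(11): 5·11+0=55≡3 → D
Z(25): 5·25+0=125≡21 → V

BTLDJVIDV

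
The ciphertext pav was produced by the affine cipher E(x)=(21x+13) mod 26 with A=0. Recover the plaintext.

The inverse of 21 mod 26 is 5, since 21·5=105≡1. Apply D(y)=5·(y−13) mod 26:
p(15): 5·(15−13)=10 → k
a(0): 5·(0−13)=-65≡13 → n
v(21): 5·(21−13)=40≡14 → o

kno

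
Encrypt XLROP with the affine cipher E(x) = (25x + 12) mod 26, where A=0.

X(23): 25·23+12=587≡15 → P
L(11): 25·11+12=287≡1 → B
R(17): 25·17+12=437≡21 → V
O(14): 25·14+12=362≡24 → Y
P(15): 25·15+12=387≡23 → X

PBVYX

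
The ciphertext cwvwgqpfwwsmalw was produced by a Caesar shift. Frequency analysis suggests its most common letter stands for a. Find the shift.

The most frequent ciphertext letter is w (appears 5 times).
w is position 22; a is position 0.
Shift = 22.

22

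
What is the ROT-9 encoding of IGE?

RPN

I(8): 8+9=17 → R
G(6): 6+9=15 → P
E(4): 4+9=13 → N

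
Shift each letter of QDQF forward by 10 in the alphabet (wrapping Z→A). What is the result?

ANAP

Q(16): 16+10=26≡0 → A
D(3): 3+10=13 → N
Q(16): 16+10=26≡0 → A
F(5): 5+10=15 → P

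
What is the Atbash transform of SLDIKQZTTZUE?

S(18) → H(7)
L(11) → O(14)
D(3) → W(22)
I(8) → R(17)
K(10) → P(15)
Q(16) → J(9)
Z(25) → A(0)
T(19) → G(6)
T(19) → G(6)
Z(25) → A(0)
U(20) → F(5)
E(4) → V(21)

HOWRPJAGGAFV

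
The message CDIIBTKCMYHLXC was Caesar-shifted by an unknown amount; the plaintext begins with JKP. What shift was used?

19

From the crib: C(2)−J(9)=-7≡19, so the shift is 19.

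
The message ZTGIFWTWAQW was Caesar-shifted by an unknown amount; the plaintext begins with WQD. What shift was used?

From the crib: Z(25)−W(22)=3, so the shift is 3.

3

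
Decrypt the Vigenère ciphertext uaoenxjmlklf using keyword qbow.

Repeat the key across the ciphertext: qbowqbowqbow
u(20)−q(16): 4 → e
a(0)−b(1): -1≡25 → z
o(14)−o(14): 0 → a
e(4)−w(22): -18≡8 → i
n(13)−q(16): -3≡23 → x
x(23)−b(1): 22 → w
j(9)−o(14): -5≡21 → v
m(12)−w(22): -10≡16 → q
l(11)−q(16): -5≡21 → v
k(10)−b(1): 9 → j
l(11)−o(14): -3≡23 → x
f(5)−w(22): -17≡9 → j

ezaixwvqvjxj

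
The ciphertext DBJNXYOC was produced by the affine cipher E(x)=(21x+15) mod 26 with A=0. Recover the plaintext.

SIWQOTVN

The inverse of 21 mod 26 is 5, since 21·5=105≡1. Apply D(y)=5·(y−15) mod 26:
D(3): 5·(3−15)=-60≡18 → S
B(1): 5·(1−15)=-70≡8 → I
J(9): 5·(9−15)=-30≡22 → W
N(13): 5·(13−15)=-10≡16 → Q
X(23): 5·(23−15)=40≡14 → O
Y(24): 5·(24−15)=45≡19 → T
O(14): 5·(14−15)=-5≡21 → V
C(2): 5·(2−15)=-65≡13 → N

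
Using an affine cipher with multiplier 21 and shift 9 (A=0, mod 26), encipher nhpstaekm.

n(13): 21·13+9=282≡22 → w
h(7): 21·7+9=156≡0 → a
p(15): 21·15+9=324≡12 → m
s(18): 21·18+9=387≡23 → x
t(19): 21·19+9=408≡18 → s
a(0): 21·0+9=9 → j
e(4): 21·4+9=93≡15 → p
k(10): 21·10+9=219≡11 → l
m(12): 21·12+9=261≡1 → b

wamxsjplb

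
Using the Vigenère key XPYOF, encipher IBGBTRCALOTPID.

Repeat the key across the message: XPYOFXPYOFXPYO
I(8)+X(23): 31≡5 → F
B(1)+P(15): 16 → Q
G(6)+Y(24): 30≡4 → E
B(1)+O(14): 15 → P
T(19)+F(5): 24 → Y
R(17)+X(23): 40≡14 → O
C(2)+P(15): 17 → R
A(0)+Y(24): 24 → Y
L(11)+O(14): 25 → Z
O(14)+F(5): 19 → T
T(19)+X(23): 42≡16 → Q
P(15)+P(15): 30≡4 → E
I(8)+Y(24): 32≡6 → G
D(3)+O(14): 17 → R

FQEPYORYZTQEGR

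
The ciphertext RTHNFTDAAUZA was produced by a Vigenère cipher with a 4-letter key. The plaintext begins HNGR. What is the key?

KGBW

Subtract each crib letter from the matching ciphertext letter (mod 26):
R(17)−H(7)=10 → K
T(19)−N(13)=6 → G
H(7)−G(6)=1 → B
N(13)−R(17)=-4≡22 → W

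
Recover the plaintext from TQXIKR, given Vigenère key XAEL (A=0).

WQTXNR

Repeat the key across the ciphertext: XAELXA
T(19)−X(23): -4≡22 → W
Q(16)−A(0): 16 → Q
X(23)−E(4): 19 → T
I(8)−L(11): -3≡23 → X
K(10)−X(23): -13≡13 → N
R(17)−A(0): 17 → R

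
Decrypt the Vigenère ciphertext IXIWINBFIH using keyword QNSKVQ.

SKQMNXLSQX

Repeat the key across the ciphertext: QNSKVQQNSK
I(8)−Q(16): -8≡18 → S
X(23)−N(13): 10 → K
I(8)−S(18): -10≡16 → Q
W(22)−K(10): 12 → M
I(8)−V(21): -13≡13 → N
N(13)−Q(16): -3≡23 → X
B(1)−Q(16): -15≡11 → L
F(5)−N(13): -8≡18 → S
I(8)−S(18): -10≡16 → Q
H(7)−K(10): -3≡23 → X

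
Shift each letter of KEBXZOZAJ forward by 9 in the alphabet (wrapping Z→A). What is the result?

TNKGIXIJS

K(10): 10+9=19 → T
E(4): 4+9=13 → N
B(1): 1+9=10 → K
X(23): 23+9=32≡6 → G
Z(25): 25+9=34≡8 → I
O(14): 14+9=23 → X
Z(25): 25+9=34≡8 → I
A(0): 0+9=9 → J
J(9): 9+9=18 → S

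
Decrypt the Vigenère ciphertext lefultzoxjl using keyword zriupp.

mnxaweaxppw

Repeat the key across the ciphertext: zriuppzriup
l(11)−z(25): -14≡12 → m
e(4)−r(17): -13≡13 → n
f(5)−i(8): -3≡23 → x
u(20)−u(20): 0 → a
l(11)−p(15): -4≡22 → w
t(19)−p(15): 4 → e
z(25)−z(25): 0 → a
o(14)−r(17): -3≡23 → x
x(23)−i(8): 15 → p
j(9)−u(20): -11≡15 → p
l(11)−p(15): -4≡22 → w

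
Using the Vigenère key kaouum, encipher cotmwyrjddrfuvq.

Repeat the key across the message: kaouumkaouumkao
c(2)+k(10): 12 → m
o(14)+a(0): 14 → o
t(19)+o(14): 33≡7 → h
m(12)+u(20): 32≡6 → g
w(22)+u(20): 42≡16 → q
y(24)+m(12): 36≡10 → k
r(17)+k(10): 27≡1 → b
j(9)+a(0): 9 → j
d(3)+o(14): 17 → r
d(3)+u(20): 23 → x
r(17)+u(20): 37≡11 → l
f(5)+m(12): 17 → r
u(20)+k(10): 30≡4 → e
v(21)+a(0): 21 → v
q(16)+o(14): 30≡4 → e

mohgqkbjrxlreve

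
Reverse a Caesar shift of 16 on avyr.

kfib

a(0): 0−16=-16≡10 → k
v(21): 21−16=5 → f
y(24): 24−16=8 → i
r(17): 17−16=1 → b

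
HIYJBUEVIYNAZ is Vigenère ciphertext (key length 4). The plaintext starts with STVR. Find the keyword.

PPDS

Subtract each crib letter from the matching ciphertext letter (mod 26):
H(7)−S(18)=-11≡15 → P
I(8)−T(19)=-11≡15 → P
Y(24)−V(21)=3 → D
J(9)−R(17)=-8≡18 → S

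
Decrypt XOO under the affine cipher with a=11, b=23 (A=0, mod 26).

ALL

The inverse of 11 mod 26 is 19, since 11·19=209≡1. Apply D(y)=19·(y−23) mod 26:
X(23): 19·(23−23)=0 → A
O(14): 19·(14−23)=-171≡11 → L
O(14): 19·(14−23)=-171≡11 → L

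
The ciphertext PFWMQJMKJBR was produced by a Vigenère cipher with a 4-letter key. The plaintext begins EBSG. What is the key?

Subtract each crib letter from the matching ciphertext letter (mod 26):
P(15)−E(4)=11 → L
F(5)−B(1)=4 → E
W(22)−S(18)=4 → E
M(12)−G(6)=6 → G

LEEG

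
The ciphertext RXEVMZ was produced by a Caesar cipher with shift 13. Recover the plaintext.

EKRIZM

R(17): 17−13=4 → E
X(23): 23−13=10 → K
E(4): 4−13=-9≡17 → R
V(21): 21−13=8 → I
M(12): 12−13=-1≡25 → Z
Z(25): 25−13=12 → M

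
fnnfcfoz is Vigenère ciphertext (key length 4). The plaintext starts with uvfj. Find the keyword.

Subtract each crib letter from the matching ciphertext letter (mod 26):
f(5)−u(20)=-15≡11 → l
n(13)−v(21)=-8≡18 → s
n(13)−f(5)=8 → i
f(5)−j(9)=-4≡22 → w

lsiw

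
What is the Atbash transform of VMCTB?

V(21) → E(4)
M(12) → N(13)
C(2) → X(23)
T(19) → G(6)
B(1) → Y(24)

ENXGY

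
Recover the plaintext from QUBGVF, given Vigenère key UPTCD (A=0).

WFIESL

Repeat the key across the ciphertext: UPTCDU
Q(16)−U(20): -4≡22 → W
U(20)−P(15): 5 → F
B(1)−T(19): -18≡8 → I
G(6)−C(2): 4 → E
V(21)−D(3): 18 → S
F(5)−U(20): -15≡11 → L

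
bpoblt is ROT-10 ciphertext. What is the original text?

rferbj

b(1): 1−10=-9≡17 → r
p(15): 15−10=5 → f
o(14): 14−10=4 → e
b(1): 1−10=-9≡17 → r
l(11): 11−10=1 → b
t(19): 19−10=9 → j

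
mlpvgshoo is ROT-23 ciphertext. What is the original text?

m(12): 12−23=-11≡15 → p
l(11): 11−23=-12≡14 → o
p(15): 15−23=-8≡18 → s
v(21): 21−23=-2≡24 → y
g(6): 6−23=-17≡9 → j
s(18): 18−23=-5≡21 → v
h(7): 7−23=-16≡10 → k
o(14): 14−23=-9≡17 → r
o(14): 14−23=-9≡17 → r

posyjvkrr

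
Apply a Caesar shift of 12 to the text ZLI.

LXU

Z(25): 25+12=37≡11 → L
L(11): 11+12=23 → X
I(8): 8+12=20 → U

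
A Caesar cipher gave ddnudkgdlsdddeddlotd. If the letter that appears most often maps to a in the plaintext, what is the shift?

The most frequent ciphertext letter is d (appears 10 times).
d is position 3; a is position 0.
Shift = 3.

3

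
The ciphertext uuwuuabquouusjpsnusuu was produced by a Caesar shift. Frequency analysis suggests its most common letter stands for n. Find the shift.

7

The most frequent ciphertext letter is u (appears 10 times).
u is position 20; n is position 13.
Shift = 7.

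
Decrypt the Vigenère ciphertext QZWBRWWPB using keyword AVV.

Repeat the key across the ciphertext: AVVAVVAVV
Q(16)−A(0): 16 → Q
Z(25)−V(21): 4 → E
W(22)−V(21): 1 → B
B(1)−A(0): 1 → B
R(17)−V(21): -4≡22 → W
W(22)−V(21): 1 → B
W(22)−A(0): 22 → W
P(15)−V(21): -6≡20 → U
B(1)−V(21): -20≡6 → G

QEBBWBWUG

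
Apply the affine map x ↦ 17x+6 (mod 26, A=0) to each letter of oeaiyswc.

kwgmyaqo

o(14): 17·14+6=244≡10 → k
e(4): 17·4+6=74≡22 → w
a(0): 17·0+6=6 → g
i(8): 17·8+6=142≡12 → m
y(24): 17·24+6=414≡24 → y
s(18): 17·18+6=312≡0 → a
w(22): 17·22+6=380≡16 → q
c(2): 17·2+6=40≡14 → o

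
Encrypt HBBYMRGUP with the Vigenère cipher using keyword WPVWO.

DQWUANVPL

Repeat the key across the message: WPVWOWPVW
H(7)+W(22): 29≡3 → D
B(1)+P(15): 16 → Q
B(1)+V(21): 22 → W
Y(24)+W(22): 46≡20 → U
M(12)+O(14): 26≡0 → A
R(17)+W(22): 39≡13 → N
G(6)+P(15): 21 → V
U(20)+V(21): 41≡15 → P
P(15)+W(22): 37≡11 → L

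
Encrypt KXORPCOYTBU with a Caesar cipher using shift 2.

K(10): 10+2=12 → M
X(23): 23+2=25 → Z
O(14): 14+2=16 → Q
R(17): 17+2=19 → T
P(15): 15+2=17 → R
C(2): 2+2=4 → E
O(14): 14+2=16 → Q
Y(24): 24+2=26≡0 → A
T(19): 19+2=21 → V
B(1): 1+2=3 → D
U(20): 20+2=22 → W

MZQTREQAVDW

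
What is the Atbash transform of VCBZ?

V(21) → E(4)
C(2) → X(23)
B(1) → Y(24)
Z(25) → A(0)

EXYA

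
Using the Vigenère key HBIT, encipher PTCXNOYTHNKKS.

Repeat the key across the message: HBITHBITHBITH
P(15)+H(7): 22 → W
T(19)+B(1): 20 → U
C(2)+I(8): 10 → K
X(23)+T(19): 42≡16 → Q
N(13)+H(7): 20 → U
O(14)+B(1): 15 → P
Y(24)+I(8): 32≡6 → G
T(19)+T(19): 38≡12 → M
H(7)+H(7): 14 → O
N(13)+B(1): 14 → O
K(10)+I(8): 18 → S
K(10)+T(19): 29≡3 → D
S(18)+H(7): 25 → Z

WUKQUPGMOOSDZ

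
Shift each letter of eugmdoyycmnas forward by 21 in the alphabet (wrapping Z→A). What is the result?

zpbhyjttxhivn

e(4): 4+21=25 → z
u(20): 20+21=41≡15 → p
g(6): 6+21=27≡1 → b
m(12): 12+21=33≡7 → h
d(3): 3+21=24 → y
o(14): 14+21=35≡9 → j
y(24): 24+21=45≡19 → t
y(24): 24+21=45≡19 → t
c(2): 2+21=23 → x
m(12): 12+21=33≡7 → h
n(13): 13+21=34≡8 → i
a(0): 0+21=21 → v
s(18): 18+21=39≡13 → n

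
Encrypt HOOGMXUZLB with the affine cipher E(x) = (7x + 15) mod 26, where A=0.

MJJFVUZIOW

H(7): 7·7+15=64≡12 → M
O(14): 7·14+15=113≡9 → J
O(14): 7·14+15=113≡9 → J
G(6): 7·6+15=57≡5 → F
M(12): 7·12+15=99≡21 → V
X(23): 7·23+15=176≡20 → U
U(20): 7·20+15=155≡25 → Z
Z(25): 7·25+15=190≡8 → I
L(11): 7·11+15=92≡14 → O
B(1): 7·1+15=22 → W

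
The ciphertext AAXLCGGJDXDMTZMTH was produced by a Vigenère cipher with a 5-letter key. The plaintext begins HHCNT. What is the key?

TTVYJ

Subtract each crib letter from the matching ciphertext letter (mod 26):
A(0)−H(7)=-7≡19 → T
A(0)−H(7)=-7≡19 → T
X(23)−C(2)=21 → V
L(11)−N(13)=-2≡24 → Y
C(2)−T(19)=-17≡9 → J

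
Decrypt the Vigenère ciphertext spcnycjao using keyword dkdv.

pfzsvsgfl

Repeat the key across the ciphertext: dkdvdkdvd
s(18)−d(3): 15 → p
p(15)−k(10): 5 → f
c(2)−d(3): -1≡25 → z
n(13)−v(21): -8≡18 → s
y(24)−d(3): 21 → v
c(2)−k(10): -8≡18 → s
j(9)−d(3): 6 → g
a(0)−v(21): -21≡5 → f
o(14)−d(3): 11 → l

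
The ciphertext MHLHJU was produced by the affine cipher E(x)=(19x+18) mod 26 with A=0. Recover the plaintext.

The inverse of 19 mod 26 is 11, since 19·11=209≡1. Apply D(y)=11·(y−18) mod 26:
M(12): 11·(12−18)=-66≡12 → M
H(7): 11·(7−18)=-121≡9 → J
L(11): 11·(11−18)=-77≡1 → B
H(7): 11·(7−18)=-121≡9 → J
J(9): 11·(9−18)=-99≡5 → F
U(20): 11·(20−18)=22 → W

MJBJFW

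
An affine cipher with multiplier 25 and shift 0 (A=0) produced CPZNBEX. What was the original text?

YLBNZWD

The inverse of 25 mod 26 is 25, since 25·25=625≡1. Apply D(y)=25·(y−0) mod 26:
C(2): 25·(2−0)=50≡24 → Y
P(15): 25·(15−0)=375≡11 → L
Z(25): 25·(25−0)=625≡1 → B
N(13): 25·(13−0)=325≡13 → N
B(1): 25·(1−0)=25 → Z
E(4): 25·(4−0)=100≡22 → W
X(23): 25·(23−0)=575≡3 → D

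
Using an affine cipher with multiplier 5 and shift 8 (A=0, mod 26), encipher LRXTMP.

L(11): 5·11+8=63≡11 → L
R(17): 5·17+8=93≡15 → P
X(23): 5·23+8=123≡19 → T
T(19): 5·19+8=103≡25 → Z
M(12): 5·12+8=68≡16 → Q
P(15): 5·15+8=83≡5 → F

LPTZQF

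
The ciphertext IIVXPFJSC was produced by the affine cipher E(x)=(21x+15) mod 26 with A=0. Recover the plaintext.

The inverse of 21 mod 26 is 5, since 21·5=105≡1. Apply D(y)=5·(y−15) mod 26:
I(8): 5·(8−15)=-35≡17 → R
I(8): 5·(8−15)=-35≡17 → R
V(21): 5·(21−15)=30≡4 → E
X(23): 5·(23−15)=40≡14 → O
P(15): 5·(15−15)=0 → A
F(5): 5·(5−15)=-50≡2 → C
J(9): 5·(9−15)=-30≡22 → W
S(18): 5·(18−15)=15 → P
C(2): 5·(2−15)=-65≡13 → N

RREOACWPN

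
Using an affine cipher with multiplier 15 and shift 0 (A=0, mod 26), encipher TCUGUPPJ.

ZEOMORRF

T(19): 15·19+0=285≡25 → Z
C(2): 15·2+0=30≡4 → E
U(20): 15·20+0=300≡14 → O
G(6): 15·6+0=90≡12 → M
U(20): 15·20+0=300≡14 → O
P(15): 15·15+0=225≡17 → R
P(15): 15·15+0=225≡17 → R
J(9): 15·9+0=135≡5 → F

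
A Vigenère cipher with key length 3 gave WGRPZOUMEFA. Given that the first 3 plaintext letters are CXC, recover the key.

Subtract each crib letter from the matching ciphertext letter (mod 26):
W(22)−C(2)=20 → U
G(6)−X(23)=-17≡9 → J
R(17)−C(2)=15 → P

UJP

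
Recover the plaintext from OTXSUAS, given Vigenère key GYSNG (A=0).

IVFFOUU

Repeat the key across the ciphertext: GYSNGGY
O(14)−G(6): 8 → I
T(19)−Y(24): -5≡21 → V
X(23)−S(18): 5 → F
S(18)−N(13): 5 → F
U(20)−G(6): 14 → O
A(0)−G(6): -6≡20 → U
S(18)−Y(24): -6≡20 → U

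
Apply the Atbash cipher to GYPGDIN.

TBKTWRM

G(6) → T(19)
Y(24) → B(1)
P(15) → K(10)
G(6) → T(19)
D(3) → W(22)
I(8) → R(17)
N(13) → M(12)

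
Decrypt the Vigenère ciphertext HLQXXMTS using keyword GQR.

Repeat the key across the ciphertext: GQRGQRGQ
H(7)−G(6): 1 → B
L(11)−Q(16): -5≡21 → V
Q(16)−R(17): -1≡25 → Z
X(23)−G(6): 17 → R
X(23)−Q(16): 7 → H
M(12)−R(17): -5≡21 → V
T(19)−G(6): 13 → N
S(18)−Q(16): 2 → C

BVZRHVNC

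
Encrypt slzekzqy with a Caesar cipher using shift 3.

s(18): 18+3=21 → v
l(11): 11+3=14 → o
z(25): 25+3=28≡2 → c
e(4): 4+3=7 → h
k(10): 10+3=13 → n
z(25): 25+3=28≡2 → c
q(16): 16+3=19 → t
y(24): 24+3=27≡1 → b

vochnctb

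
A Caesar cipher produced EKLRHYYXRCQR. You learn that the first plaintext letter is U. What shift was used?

From the crib: E(4)−U(20)=-16≡10, so the shift is 10.

10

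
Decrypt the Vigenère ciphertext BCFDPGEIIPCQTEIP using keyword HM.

UQYRIUXWBDVEMSBD

Repeat the key across the ciphertext: HMHMHMHMHMHMHMHM
B(1)−H(7): -6≡20 → U
C(2)−M(12): -10≡16 → Q
F(5)−H(7): -2≡24 → Y
D(3)−M(12): -9≡17 → R
P(15)−H(7): 8 → I
G(6)−M(12): -6≡20 → U
E(4)−H(7): -3≡23 → X
I(8)−M(12): -4≡22 → W
I(8)−H(7): 1 → B
P(15)−M(12): 3 → D
C(2)−H(7): -5≡21 → V
Q(16)−M(12): 4 → E
T(19)−H(7): 12 → M
E(4)−M(12): -8≡18 → S
I(8)−H(7): 1 → B
P(15)−M(12): 3 → D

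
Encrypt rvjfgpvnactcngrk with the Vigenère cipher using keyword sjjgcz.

Repeat the key across the message: sjjgczsjjgczsjjg
r(17)+s(18): 35≡9 → j
v(21)+j(9): 30≡4 → e
j(9)+j(9): 18 → s
f(5)+g(6): 11 → l
g(6)+c(2): 8 → i
p(15)+z(25): 40≡14 → o
v(21)+s(18): 39≡13 → n
n(13)+j(9): 22 → w
a(0)+j(9): 9 → j
c(2)+g(6): 8 → i
t(19)+c(2): 21 → v
c(2)+z(25): 27≡1 → b
n(13)+s(18): 31≡5 → f
g(6)+j(9): 15 → p
r(17)+j(9): 26≡0 → a
k(10)+g(6): 16 → q

jeslionwjivbfpaq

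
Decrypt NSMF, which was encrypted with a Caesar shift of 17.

WBVO

N(13): 13−17=-4≡22 → W
S(18): 18−17=1 → B
M(12): 12−17=-5≡21 → V
F(5): 5−17=-12≡14 → O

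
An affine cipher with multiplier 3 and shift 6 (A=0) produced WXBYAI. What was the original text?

OXHGYS

The inverse of 3 mod 26 is 9, since 3·9=27≡1. Apply D(y)=9·(y−6) mod 26:
W(22): 9·(22−6)=144≡14 → O
X(23): 9·(23−6)=153≡23 → X
B(1): 9·(1−6)=-45≡7 → H
Y(24): 9·(24−6)=162≡6 → G
A(0): 9·(0−6)=-54≡24 → Y
I(8): 9·(8−6)=18 → S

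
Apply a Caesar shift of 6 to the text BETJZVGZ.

HKZPFBMF

B(1): 1+6=7 → H
E(4): 4+6=10 → K
T(19): 19+6=25 → Z
J(9): 9+6=15 → P
Z(25): 25+6=31≡5 → F
V(21): 21+6=27≡1 → B
G(6): 6+6=12 → M
Z(25): 25+6=31≡5 → F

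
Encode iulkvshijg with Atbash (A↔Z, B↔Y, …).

rfopehsrqt

i(8) → r(17)
u(20) → f(5)
l(11) → o(14)
k(10) → p(15)
v(21) → e(4)
s(18) → h(7)
h(7) → s(18)
i(8) → r(17)
j(9) → q(16)
g(6) → t(19)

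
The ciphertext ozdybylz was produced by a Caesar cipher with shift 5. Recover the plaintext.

juytwtgu

o(14): 14−5=9 → j
z(25): 25−5=20 → u
d(3): 3−5=-2≡24 → y
y(24): 24−5=19 → t
b(1): 1−5=-4≡22 → w
y(24): 24−5=19 → t
l(11): 11−5=6 → g
z(25): 25−5=20 → u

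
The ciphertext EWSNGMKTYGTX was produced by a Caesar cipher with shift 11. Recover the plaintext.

E(4): 4−11=-7≡19 → T
W(22): 22−11=11 → L
S(18): 18−11=7 → H
N(13): 13−11=2 → C
G(6): 6−11=-5≡21 → V
M(12): 12−11=1 → B
K(10): 10−11=-1≡25 → Z
T(19): 19−11=8 → I
Y(24): 24−11=13 → N
G(6): 6−11=-5≡21 → V
T(19): 19−11=8 → I
X(23): 23−11=12 → M

TLHCVBZINVIM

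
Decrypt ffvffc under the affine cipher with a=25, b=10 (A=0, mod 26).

The inverse of 25 mod 26 is 25, since 25·25=625≡1. Apply D(y)=25·(y−10) mod 26:
f(5): 25·(5−10)=-125≡5 → f
f(5): 25·(5−10)=-125≡5 → f
v(21): 25·(21−10)=275≡15 → p
f(5): 25·(5−10)=-125≡5 → f
f(5): 25·(5−10)=-125≡5 → f
c(2): 25·(2−10)=-200≡8 → i

ffpffi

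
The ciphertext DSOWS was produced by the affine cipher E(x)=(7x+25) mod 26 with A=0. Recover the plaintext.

IZRHZ

The inverse of 7 mod 26 is 15, since 7·15=105≡1. Apply D(y)=15·(y−25) mod 26:
D(3): 15·(3−25)=-330≡8 → I
S(18): 15·(18−25)=-105≡25 → Z
O(14): 15·(14−25)=-165≡17 → R
W(22): 15·(22−25)=-45≡7 → H
S(18): 15·(18−25)=-105≡25 → Z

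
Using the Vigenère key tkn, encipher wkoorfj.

pubhbsc

Repeat the key across the message: tkntknt
w(22)+t(19): 41≡15 → p
k(10)+k(10): 20 → u
o(14)+n(13): 27≡1 → b
o(14)+t(19): 33≡7 → h
r(17)+k(10): 27≡1 → b
f(5)+n(13): 18 → s
j(9)+t(19): 28≡2 → c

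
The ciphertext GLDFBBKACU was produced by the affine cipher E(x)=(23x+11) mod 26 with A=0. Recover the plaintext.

TAUCMMJVDX

The inverse of 23 mod 26 is 17, since 23·17=391≡1. Apply D(y)=17·(y−11) mod 26:
G(6): 17·(6−11)=-85≡19 → T
L(11): 17·(11−11)=0 → A
D(3): 17·(3−11)=-136≡20 → U
F(5): 17·(5−11)=-102≡2 → C
B(1): 17·(1−11)=-170≡12 → M
B(1): 17·(1−11)=-170≡12 → M
K(10): 17·(10−11)=-17≡9 → J
A(0): 17·(0−11)=-187≡21 → V
C(2): 17·(2−11)=-153≡3 → D
U(20): 17·(20−11)=153≡23 → X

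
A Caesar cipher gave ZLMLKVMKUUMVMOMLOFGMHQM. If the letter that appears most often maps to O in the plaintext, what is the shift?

24

The most frequent ciphertext letter is M (appears 7 times).
M is position 12; O is position 14.
Shift = -2≡24.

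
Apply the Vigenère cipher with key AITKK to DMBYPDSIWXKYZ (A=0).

DUUIZDABGHKGS

Repeat the key across the message: AITKKAITKKAIT
D(3)+A(0): 3 → D
M(12)+I(8): 20 → U
B(1)+T(19): 20 → U
Y(24)+K(10): 34≡8 → I
P(15)+K(10): 25 → Z
D(3)+A(0): 3 → D
S(18)+I(8): 26≡0 → A
I(8)+T(19): 27≡1 → B
W(22)+K(10): 32≡6 → G
X(23)+K(10): 33≡7 → H
K(10)+A(0): 10 → K
Y(24)+I(8): 32≡6 → G
Z(25)+T(19): 44≡18 → S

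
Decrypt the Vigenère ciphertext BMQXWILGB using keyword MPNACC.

PXDXUGZRO

Repeat the key across the ciphertext: MPNACCMPN
B(1)−M(12): -11≡15 → P
M(12)−P(15): -3≡23 → X
Q(16)−N(13): 3 → D
X(23)−A(0): 23 → X
W(22)−C(2): 20 → U
I(8)−C(2): 6 → G
L(11)−M(12): -1≡25 → Z
G(6)−P(15): -9≡17 → R
B(1)−N(13): -12≡14 → O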